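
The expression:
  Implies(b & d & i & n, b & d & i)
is always true.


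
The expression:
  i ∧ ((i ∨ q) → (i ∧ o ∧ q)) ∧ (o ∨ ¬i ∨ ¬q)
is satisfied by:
  {i: True, o: True, q: True}


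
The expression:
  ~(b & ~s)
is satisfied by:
  {s: True, b: False}
  {b: False, s: False}
  {b: True, s: True}


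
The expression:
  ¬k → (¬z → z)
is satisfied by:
  {k: True, z: True}
  {k: True, z: False}
  {z: True, k: False}


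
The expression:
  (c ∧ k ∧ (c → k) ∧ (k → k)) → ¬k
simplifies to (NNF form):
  ¬c ∨ ¬k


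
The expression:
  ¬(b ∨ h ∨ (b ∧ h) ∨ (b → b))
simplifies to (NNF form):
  False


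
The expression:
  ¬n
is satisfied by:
  {n: False}


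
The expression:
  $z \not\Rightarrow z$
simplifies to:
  $\text{False}$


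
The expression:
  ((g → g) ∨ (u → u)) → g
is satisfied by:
  {g: True}


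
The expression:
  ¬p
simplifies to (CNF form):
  ¬p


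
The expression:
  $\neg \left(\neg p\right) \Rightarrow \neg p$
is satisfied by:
  {p: False}


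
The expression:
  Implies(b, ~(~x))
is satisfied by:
  {x: True, b: False}
  {b: False, x: False}
  {b: True, x: True}


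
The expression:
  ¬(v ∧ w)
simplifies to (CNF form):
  ¬v ∨ ¬w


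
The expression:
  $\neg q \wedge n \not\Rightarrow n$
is never true.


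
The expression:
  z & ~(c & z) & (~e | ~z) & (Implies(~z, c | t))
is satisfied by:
  {z: True, e: False, c: False}


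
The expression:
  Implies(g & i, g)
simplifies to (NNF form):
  True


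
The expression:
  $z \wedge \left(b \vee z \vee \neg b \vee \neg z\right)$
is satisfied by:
  {z: True}


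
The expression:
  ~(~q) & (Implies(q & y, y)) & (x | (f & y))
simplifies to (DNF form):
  (q & x) | (f & q & x) | (f & q & y) | (q & x & y)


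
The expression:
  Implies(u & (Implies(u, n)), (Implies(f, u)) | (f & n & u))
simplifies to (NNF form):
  True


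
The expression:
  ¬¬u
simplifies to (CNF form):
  u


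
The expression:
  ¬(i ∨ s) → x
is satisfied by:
  {i: True, x: True, s: True}
  {i: True, x: True, s: False}
  {i: True, s: True, x: False}
  {i: True, s: False, x: False}
  {x: True, s: True, i: False}
  {x: True, s: False, i: False}
  {s: True, x: False, i: False}


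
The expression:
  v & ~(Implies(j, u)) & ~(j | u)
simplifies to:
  False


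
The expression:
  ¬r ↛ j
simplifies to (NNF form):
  j ∨ ¬r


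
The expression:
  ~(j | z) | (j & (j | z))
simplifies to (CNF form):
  j | ~z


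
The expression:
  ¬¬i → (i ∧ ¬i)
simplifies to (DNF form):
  ¬i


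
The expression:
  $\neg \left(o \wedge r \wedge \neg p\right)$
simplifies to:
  $p \vee \neg o \vee \neg r$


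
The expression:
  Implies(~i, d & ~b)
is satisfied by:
  {i: True, d: True, b: False}
  {i: True, b: False, d: False}
  {i: True, d: True, b: True}
  {i: True, b: True, d: False}
  {d: True, b: False, i: False}


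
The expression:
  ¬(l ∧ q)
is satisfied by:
  {l: False, q: False}
  {q: True, l: False}
  {l: True, q: False}


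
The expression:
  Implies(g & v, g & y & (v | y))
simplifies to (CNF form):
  y | ~g | ~v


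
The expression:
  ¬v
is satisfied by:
  {v: False}


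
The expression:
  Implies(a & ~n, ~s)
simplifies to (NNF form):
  n | ~a | ~s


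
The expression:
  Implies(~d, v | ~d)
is always true.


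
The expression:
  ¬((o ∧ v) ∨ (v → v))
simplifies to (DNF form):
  False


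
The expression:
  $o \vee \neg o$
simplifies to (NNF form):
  $\text{True}$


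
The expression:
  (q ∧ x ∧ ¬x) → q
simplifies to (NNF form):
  True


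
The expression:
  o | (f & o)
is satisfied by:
  {o: True}


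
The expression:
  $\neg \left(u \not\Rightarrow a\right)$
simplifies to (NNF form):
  $a \vee \neg u$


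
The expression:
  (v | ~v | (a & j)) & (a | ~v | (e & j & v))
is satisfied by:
  {a: True, e: True, j: True, v: False}
  {a: True, e: True, j: False, v: False}
  {a: True, j: True, v: False, e: False}
  {a: True, j: False, v: False, e: False}
  {e: True, j: True, v: False, a: False}
  {e: True, j: False, v: False, a: False}
  {j: True, e: False, v: False, a: False}
  {j: False, e: False, v: False, a: False}
  {a: True, e: True, v: True, j: True}
  {a: True, e: True, v: True, j: False}
  {a: True, v: True, j: True, e: False}
  {a: True, v: True, j: False, e: False}
  {e: True, v: True, j: True, a: False}


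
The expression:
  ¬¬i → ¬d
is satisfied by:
  {d: False, i: False}
  {i: True, d: False}
  {d: True, i: False}


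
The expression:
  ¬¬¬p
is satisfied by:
  {p: False}


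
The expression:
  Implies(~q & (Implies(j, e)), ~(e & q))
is always true.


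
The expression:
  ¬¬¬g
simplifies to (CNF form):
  ¬g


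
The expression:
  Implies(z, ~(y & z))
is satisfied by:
  {z: False, y: False}
  {y: True, z: False}
  {z: True, y: False}


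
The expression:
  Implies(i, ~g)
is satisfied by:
  {g: False, i: False}
  {i: True, g: False}
  {g: True, i: False}


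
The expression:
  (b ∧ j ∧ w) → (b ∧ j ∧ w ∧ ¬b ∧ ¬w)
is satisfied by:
  {w: False, b: False, j: False}
  {j: True, w: False, b: False}
  {b: True, w: False, j: False}
  {j: True, b: True, w: False}
  {w: True, j: False, b: False}
  {j: True, w: True, b: False}
  {b: True, w: True, j: False}


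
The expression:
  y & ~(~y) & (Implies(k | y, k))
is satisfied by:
  {y: True, k: True}


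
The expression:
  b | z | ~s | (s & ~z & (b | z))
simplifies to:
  b | z | ~s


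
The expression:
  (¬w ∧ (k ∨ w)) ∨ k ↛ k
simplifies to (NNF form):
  k ∧ ¬w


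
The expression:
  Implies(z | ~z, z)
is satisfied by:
  {z: True}


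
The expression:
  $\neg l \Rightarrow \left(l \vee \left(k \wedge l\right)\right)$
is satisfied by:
  {l: True}


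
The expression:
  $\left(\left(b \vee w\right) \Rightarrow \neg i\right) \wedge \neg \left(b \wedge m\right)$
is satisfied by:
  {m: False, w: False, b: False, i: False}
  {w: True, i: False, m: False, b: False}
  {m: True, i: False, w: False, b: False}
  {w: True, m: True, i: False, b: False}
  {i: True, m: False, w: False, b: False}
  {i: True, m: True, w: False, b: False}
  {b: True, i: False, m: False, w: False}
  {b: True, w: True, i: False, m: False}


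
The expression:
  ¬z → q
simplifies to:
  q ∨ z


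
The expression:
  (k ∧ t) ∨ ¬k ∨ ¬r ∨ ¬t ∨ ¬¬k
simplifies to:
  True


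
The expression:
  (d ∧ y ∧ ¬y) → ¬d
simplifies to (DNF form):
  True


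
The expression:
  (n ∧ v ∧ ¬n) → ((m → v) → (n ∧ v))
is always true.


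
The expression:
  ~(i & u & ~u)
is always true.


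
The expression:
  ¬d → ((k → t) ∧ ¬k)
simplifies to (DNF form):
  d ∨ ¬k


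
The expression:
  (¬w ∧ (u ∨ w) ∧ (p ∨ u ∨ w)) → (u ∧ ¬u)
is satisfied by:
  {w: True, u: False}
  {u: False, w: False}
  {u: True, w: True}


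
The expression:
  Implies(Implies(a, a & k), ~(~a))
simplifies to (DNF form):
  a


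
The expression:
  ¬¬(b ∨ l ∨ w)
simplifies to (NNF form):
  b ∨ l ∨ w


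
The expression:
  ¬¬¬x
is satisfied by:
  {x: False}


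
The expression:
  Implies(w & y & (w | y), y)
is always true.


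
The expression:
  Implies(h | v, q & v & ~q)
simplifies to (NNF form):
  ~h & ~v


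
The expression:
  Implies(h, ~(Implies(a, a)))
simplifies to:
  ~h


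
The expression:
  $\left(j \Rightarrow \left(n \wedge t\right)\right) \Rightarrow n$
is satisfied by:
  {n: True, j: True}
  {n: True, j: False}
  {j: True, n: False}


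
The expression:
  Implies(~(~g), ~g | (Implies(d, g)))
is always true.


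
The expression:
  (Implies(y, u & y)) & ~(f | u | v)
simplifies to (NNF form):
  ~f & ~u & ~v & ~y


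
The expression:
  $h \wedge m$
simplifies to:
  $h \wedge m$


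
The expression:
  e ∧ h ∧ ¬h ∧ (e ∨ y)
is never true.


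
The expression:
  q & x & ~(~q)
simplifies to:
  q & x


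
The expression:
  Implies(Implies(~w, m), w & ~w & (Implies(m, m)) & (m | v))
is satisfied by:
  {w: False, m: False}


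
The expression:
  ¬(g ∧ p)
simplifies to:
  ¬g ∨ ¬p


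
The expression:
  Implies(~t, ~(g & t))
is always true.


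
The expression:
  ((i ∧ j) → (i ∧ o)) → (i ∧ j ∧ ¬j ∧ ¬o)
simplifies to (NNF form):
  i ∧ j ∧ ¬o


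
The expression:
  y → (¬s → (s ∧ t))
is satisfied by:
  {s: True, y: False}
  {y: False, s: False}
  {y: True, s: True}


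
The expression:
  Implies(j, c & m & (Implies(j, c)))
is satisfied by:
  {c: True, m: True, j: False}
  {c: True, m: False, j: False}
  {m: True, c: False, j: False}
  {c: False, m: False, j: False}
  {j: True, c: True, m: True}


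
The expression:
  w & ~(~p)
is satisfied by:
  {p: True, w: True}


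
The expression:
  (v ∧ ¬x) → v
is always true.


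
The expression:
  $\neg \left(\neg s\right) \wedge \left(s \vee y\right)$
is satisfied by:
  {s: True}


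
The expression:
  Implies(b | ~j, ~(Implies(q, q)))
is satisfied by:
  {j: True, b: False}


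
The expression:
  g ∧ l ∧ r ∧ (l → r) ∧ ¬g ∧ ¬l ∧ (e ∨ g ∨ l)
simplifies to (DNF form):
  False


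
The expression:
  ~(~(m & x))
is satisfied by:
  {m: True, x: True}


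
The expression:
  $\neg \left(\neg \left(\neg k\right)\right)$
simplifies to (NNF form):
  $\neg k$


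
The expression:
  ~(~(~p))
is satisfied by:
  {p: False}


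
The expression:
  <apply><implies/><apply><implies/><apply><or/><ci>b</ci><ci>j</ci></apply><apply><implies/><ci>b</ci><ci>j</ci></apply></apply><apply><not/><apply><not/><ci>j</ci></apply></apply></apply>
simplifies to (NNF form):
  <apply><or/><ci>b</ci><ci>j</ci></apply>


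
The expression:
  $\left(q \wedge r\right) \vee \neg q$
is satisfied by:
  {r: True, q: False}
  {q: False, r: False}
  {q: True, r: True}


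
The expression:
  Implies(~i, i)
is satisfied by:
  {i: True}


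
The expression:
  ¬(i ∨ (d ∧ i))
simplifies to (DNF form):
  ¬i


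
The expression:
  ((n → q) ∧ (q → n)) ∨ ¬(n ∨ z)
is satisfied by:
  {z: False, n: False, q: False}
  {q: True, z: False, n: False}
  {z: True, q: False, n: False}
  {n: True, q: True, z: False}
  {n: True, q: True, z: True}


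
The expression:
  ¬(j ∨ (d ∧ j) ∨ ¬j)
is never true.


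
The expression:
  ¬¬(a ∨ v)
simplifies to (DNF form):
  a ∨ v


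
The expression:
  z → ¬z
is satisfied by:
  {z: False}


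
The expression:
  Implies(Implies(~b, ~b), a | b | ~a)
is always true.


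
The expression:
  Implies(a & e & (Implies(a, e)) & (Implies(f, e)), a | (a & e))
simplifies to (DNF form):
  True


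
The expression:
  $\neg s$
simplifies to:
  $\neg s$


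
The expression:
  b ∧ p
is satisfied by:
  {p: True, b: True}


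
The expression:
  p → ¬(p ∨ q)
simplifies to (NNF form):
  ¬p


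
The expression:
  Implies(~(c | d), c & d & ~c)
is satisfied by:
  {d: True, c: True}
  {d: True, c: False}
  {c: True, d: False}


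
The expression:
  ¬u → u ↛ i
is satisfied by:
  {u: True}


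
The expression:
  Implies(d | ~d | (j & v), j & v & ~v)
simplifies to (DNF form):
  False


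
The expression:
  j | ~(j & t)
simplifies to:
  True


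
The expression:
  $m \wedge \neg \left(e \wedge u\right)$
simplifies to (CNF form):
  $m \wedge \left(\neg e \vee \neg u\right)$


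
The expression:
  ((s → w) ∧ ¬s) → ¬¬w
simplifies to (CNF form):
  s ∨ w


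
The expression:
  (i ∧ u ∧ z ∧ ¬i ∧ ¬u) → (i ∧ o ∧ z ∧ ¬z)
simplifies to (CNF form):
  True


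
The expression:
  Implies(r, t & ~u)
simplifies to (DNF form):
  ~r | (t & ~u)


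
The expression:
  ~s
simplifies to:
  ~s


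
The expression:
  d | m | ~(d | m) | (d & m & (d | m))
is always true.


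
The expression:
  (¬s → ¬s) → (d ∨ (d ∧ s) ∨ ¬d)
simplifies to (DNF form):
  True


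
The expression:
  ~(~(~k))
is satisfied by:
  {k: False}


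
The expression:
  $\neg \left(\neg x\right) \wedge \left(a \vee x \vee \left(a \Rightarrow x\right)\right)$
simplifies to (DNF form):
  $x$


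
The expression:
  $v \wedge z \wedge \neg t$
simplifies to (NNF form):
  $v \wedge z \wedge \neg t$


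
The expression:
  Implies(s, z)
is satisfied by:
  {z: True, s: False}
  {s: False, z: False}
  {s: True, z: True}


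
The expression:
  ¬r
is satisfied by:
  {r: False}


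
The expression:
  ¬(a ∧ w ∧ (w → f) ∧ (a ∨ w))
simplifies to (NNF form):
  ¬a ∨ ¬f ∨ ¬w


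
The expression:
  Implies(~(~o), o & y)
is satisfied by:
  {y: True, o: False}
  {o: False, y: False}
  {o: True, y: True}


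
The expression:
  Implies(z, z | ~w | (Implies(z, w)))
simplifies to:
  True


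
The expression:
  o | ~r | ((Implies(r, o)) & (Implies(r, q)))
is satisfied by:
  {o: True, r: False}
  {r: False, o: False}
  {r: True, o: True}


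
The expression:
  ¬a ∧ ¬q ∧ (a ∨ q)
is never true.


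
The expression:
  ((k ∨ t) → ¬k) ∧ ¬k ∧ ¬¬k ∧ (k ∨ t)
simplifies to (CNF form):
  False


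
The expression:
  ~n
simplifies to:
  ~n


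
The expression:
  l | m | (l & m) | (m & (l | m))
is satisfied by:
  {m: True, l: True}
  {m: True, l: False}
  {l: True, m: False}


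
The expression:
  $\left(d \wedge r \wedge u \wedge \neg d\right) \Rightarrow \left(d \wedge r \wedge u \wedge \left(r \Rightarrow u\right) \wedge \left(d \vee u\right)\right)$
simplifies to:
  $\text{True}$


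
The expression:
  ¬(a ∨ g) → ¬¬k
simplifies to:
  a ∨ g ∨ k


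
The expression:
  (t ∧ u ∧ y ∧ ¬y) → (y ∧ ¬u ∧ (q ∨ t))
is always true.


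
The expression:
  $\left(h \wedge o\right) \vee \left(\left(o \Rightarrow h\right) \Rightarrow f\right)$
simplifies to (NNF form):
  $f \vee o$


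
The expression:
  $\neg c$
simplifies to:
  $\neg c$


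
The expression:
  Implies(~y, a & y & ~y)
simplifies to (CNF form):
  y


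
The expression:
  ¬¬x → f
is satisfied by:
  {f: True, x: False}
  {x: False, f: False}
  {x: True, f: True}


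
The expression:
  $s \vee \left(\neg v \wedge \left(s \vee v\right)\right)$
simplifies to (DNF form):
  $s$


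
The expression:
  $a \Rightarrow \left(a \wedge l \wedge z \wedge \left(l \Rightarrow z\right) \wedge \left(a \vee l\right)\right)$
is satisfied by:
  {z: True, l: True, a: False}
  {z: True, l: False, a: False}
  {l: True, z: False, a: False}
  {z: False, l: False, a: False}
  {a: True, z: True, l: True}


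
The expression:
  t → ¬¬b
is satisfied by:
  {b: True, t: False}
  {t: False, b: False}
  {t: True, b: True}


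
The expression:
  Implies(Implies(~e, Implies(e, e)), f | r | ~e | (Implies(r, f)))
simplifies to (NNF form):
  True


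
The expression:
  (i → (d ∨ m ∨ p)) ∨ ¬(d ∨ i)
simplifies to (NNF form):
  d ∨ m ∨ p ∨ ¬i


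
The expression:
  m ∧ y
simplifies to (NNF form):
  m ∧ y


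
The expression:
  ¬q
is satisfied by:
  {q: False}


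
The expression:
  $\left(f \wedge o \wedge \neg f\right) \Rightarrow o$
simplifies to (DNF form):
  $\text{True}$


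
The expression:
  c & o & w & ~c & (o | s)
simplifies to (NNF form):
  False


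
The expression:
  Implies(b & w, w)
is always true.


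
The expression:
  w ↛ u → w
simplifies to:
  True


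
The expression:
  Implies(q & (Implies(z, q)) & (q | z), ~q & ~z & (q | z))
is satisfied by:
  {q: False}


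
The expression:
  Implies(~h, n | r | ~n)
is always true.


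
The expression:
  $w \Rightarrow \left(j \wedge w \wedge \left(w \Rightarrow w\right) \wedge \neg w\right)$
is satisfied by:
  {w: False}


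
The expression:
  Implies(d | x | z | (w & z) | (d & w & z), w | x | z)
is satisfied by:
  {x: True, z: True, w: True, d: False}
  {x: True, z: True, w: False, d: False}
  {x: True, w: True, z: False, d: False}
  {x: True, w: False, z: False, d: False}
  {z: True, w: True, x: False, d: False}
  {z: True, x: False, w: False, d: False}
  {z: False, w: True, x: False, d: False}
  {z: False, x: False, w: False, d: False}
  {x: True, d: True, z: True, w: True}
  {x: True, d: True, z: True, w: False}
  {x: True, d: True, w: True, z: False}
  {x: True, d: True, w: False, z: False}
  {d: True, z: True, w: True, x: False}
  {d: True, z: True, w: False, x: False}
  {d: True, w: True, z: False, x: False}


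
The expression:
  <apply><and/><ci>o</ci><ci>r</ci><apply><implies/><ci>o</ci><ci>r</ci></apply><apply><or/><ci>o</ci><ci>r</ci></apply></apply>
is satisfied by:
  {r: True, o: True}


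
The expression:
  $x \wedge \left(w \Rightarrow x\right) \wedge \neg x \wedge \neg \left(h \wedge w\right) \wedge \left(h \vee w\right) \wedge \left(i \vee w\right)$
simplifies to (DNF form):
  $\text{False}$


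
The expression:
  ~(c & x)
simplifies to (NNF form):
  ~c | ~x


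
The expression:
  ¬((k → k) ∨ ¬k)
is never true.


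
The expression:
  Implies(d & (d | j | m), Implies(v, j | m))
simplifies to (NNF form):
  j | m | ~d | ~v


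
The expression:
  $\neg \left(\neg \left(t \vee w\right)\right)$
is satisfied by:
  {t: True, w: True}
  {t: True, w: False}
  {w: True, t: False}


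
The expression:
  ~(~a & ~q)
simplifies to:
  a | q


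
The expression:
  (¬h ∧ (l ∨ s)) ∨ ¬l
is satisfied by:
  {l: False, h: False}
  {h: True, l: False}
  {l: True, h: False}


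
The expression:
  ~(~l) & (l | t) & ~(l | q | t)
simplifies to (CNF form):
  False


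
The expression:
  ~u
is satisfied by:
  {u: False}


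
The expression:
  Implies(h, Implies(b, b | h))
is always true.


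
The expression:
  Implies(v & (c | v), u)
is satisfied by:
  {u: True, v: False}
  {v: False, u: False}
  {v: True, u: True}


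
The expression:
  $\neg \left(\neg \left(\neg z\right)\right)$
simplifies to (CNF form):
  $\neg z$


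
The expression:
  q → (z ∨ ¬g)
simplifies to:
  z ∨ ¬g ∨ ¬q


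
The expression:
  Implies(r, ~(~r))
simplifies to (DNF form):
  True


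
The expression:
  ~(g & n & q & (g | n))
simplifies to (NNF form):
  ~g | ~n | ~q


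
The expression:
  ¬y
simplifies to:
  ¬y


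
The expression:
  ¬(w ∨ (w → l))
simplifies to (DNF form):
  False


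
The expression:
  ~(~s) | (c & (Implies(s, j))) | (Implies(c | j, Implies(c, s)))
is always true.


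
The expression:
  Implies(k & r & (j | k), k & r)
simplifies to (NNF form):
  True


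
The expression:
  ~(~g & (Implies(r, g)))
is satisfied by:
  {r: True, g: True}
  {r: True, g: False}
  {g: True, r: False}


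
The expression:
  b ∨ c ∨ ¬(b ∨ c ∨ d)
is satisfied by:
  {b: True, c: True, d: False}
  {b: True, c: False, d: False}
  {c: True, b: False, d: False}
  {b: False, c: False, d: False}
  {b: True, d: True, c: True}
  {b: True, d: True, c: False}
  {d: True, c: True, b: False}


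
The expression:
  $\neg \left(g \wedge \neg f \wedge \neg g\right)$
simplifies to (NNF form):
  $\text{True}$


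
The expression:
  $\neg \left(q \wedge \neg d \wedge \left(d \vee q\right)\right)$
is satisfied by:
  {d: True, q: False}
  {q: False, d: False}
  {q: True, d: True}


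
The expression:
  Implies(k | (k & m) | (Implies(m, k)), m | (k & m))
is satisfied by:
  {m: True}


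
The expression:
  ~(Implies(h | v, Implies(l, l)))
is never true.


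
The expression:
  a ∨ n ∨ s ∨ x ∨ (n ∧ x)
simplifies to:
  a ∨ n ∨ s ∨ x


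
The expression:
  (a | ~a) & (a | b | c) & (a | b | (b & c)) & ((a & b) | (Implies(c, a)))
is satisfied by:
  {a: True, b: True, c: False}
  {a: True, c: False, b: False}
  {a: True, b: True, c: True}
  {a: True, c: True, b: False}
  {b: True, c: False, a: False}


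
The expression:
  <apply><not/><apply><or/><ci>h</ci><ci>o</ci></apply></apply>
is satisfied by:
  {o: False, h: False}


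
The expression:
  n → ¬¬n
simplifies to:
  True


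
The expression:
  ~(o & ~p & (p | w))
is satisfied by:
  {p: True, w: False, o: False}
  {w: False, o: False, p: False}
  {o: True, p: True, w: False}
  {o: True, w: False, p: False}
  {p: True, w: True, o: False}
  {w: True, p: False, o: False}
  {o: True, w: True, p: True}


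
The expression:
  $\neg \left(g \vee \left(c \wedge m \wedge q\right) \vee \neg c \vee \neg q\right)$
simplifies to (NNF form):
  $c \wedge q \wedge \neg g \wedge \neg m$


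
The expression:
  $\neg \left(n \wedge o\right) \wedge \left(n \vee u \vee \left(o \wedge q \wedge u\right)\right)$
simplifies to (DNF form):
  $\left(n \wedge \neg o\right) \vee \left(u \wedge \neg n\right)$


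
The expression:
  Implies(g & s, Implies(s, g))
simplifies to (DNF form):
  True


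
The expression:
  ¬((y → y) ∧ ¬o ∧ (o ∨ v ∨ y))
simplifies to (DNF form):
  o ∨ (¬v ∧ ¬y)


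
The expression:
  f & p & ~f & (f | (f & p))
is never true.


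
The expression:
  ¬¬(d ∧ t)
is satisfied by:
  {t: True, d: True}


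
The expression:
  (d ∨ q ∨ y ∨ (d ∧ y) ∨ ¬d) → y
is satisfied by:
  {y: True}


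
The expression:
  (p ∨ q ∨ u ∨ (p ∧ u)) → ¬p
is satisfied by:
  {p: False}


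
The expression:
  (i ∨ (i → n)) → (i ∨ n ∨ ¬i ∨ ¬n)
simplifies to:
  True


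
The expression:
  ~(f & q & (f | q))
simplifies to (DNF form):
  ~f | ~q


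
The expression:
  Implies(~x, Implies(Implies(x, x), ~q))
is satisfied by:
  {x: True, q: False}
  {q: False, x: False}
  {q: True, x: True}


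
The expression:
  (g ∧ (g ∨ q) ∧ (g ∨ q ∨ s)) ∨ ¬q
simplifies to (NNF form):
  g ∨ ¬q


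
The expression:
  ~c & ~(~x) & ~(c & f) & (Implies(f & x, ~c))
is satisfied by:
  {x: True, c: False}


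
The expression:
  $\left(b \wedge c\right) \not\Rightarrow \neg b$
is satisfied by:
  {c: True, b: True}


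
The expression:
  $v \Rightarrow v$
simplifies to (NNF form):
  $\text{True}$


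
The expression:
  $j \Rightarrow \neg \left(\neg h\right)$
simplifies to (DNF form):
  $h \vee \neg j$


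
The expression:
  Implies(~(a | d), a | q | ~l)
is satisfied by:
  {a: True, d: True, q: True, l: False}
  {a: True, d: True, l: False, q: False}
  {a: True, q: True, l: False, d: False}
  {a: True, l: False, q: False, d: False}
  {d: True, q: True, l: False, a: False}
  {d: True, l: False, q: False, a: False}
  {q: True, d: False, l: False, a: False}
  {d: False, l: False, q: False, a: False}
  {d: True, a: True, l: True, q: True}
  {d: True, a: True, l: True, q: False}
  {a: True, l: True, q: True, d: False}
  {a: True, l: True, d: False, q: False}
  {q: True, l: True, d: True, a: False}
  {l: True, d: True, a: False, q: False}
  {l: True, q: True, a: False, d: False}


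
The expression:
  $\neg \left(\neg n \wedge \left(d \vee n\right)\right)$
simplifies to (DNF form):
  $n \vee \neg d$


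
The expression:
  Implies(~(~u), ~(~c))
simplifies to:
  c | ~u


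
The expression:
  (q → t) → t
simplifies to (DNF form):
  q ∨ t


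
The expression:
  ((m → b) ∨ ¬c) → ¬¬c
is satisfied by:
  {c: True}


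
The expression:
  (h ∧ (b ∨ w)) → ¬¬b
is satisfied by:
  {b: True, w: False, h: False}
  {w: False, h: False, b: False}
  {h: True, b: True, w: False}
  {h: True, w: False, b: False}
  {b: True, w: True, h: False}
  {w: True, b: False, h: False}
  {h: True, w: True, b: True}


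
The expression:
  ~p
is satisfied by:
  {p: False}


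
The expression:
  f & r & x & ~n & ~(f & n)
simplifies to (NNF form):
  f & r & x & ~n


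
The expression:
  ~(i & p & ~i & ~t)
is always true.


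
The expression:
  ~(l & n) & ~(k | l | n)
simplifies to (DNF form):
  ~k & ~l & ~n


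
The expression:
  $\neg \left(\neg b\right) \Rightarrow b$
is always true.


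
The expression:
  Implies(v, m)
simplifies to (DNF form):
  m | ~v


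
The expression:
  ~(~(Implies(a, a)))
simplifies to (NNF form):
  True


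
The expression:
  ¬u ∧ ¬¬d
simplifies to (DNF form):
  d ∧ ¬u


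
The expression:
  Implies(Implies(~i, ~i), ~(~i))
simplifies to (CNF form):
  i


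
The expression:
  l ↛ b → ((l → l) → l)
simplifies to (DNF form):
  True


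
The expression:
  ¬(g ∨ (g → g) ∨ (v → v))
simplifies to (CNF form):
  False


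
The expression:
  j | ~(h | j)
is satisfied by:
  {j: True, h: False}
  {h: False, j: False}
  {h: True, j: True}


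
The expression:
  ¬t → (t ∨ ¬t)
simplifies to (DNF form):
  True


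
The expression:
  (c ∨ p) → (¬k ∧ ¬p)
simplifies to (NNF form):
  ¬p ∧ (¬c ∨ ¬k)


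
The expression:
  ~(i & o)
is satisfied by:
  {o: False, i: False}
  {i: True, o: False}
  {o: True, i: False}


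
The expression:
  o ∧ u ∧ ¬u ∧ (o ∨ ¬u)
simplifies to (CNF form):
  False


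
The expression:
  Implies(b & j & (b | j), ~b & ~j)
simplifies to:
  ~b | ~j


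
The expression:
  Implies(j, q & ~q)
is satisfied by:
  {j: False}


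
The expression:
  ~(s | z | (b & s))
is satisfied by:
  {z: False, s: False}


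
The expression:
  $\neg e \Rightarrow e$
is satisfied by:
  {e: True}


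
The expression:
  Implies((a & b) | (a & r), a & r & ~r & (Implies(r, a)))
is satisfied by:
  {b: False, a: False, r: False}
  {r: True, b: False, a: False}
  {b: True, r: False, a: False}
  {r: True, b: True, a: False}
  {a: True, r: False, b: False}


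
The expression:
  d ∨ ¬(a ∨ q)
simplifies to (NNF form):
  d ∨ (¬a ∧ ¬q)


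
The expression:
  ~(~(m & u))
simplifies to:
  m & u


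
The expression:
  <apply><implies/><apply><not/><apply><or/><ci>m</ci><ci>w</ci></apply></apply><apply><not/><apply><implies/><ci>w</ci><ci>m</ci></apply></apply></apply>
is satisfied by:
  {m: True, w: True}
  {m: True, w: False}
  {w: True, m: False}


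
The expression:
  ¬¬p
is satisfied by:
  {p: True}


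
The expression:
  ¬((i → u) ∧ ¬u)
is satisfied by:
  {i: True, u: True}
  {i: True, u: False}
  {u: True, i: False}


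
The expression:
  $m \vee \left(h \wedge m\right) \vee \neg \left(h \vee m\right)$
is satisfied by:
  {m: True, h: False}
  {h: False, m: False}
  {h: True, m: True}


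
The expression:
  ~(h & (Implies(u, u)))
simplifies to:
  ~h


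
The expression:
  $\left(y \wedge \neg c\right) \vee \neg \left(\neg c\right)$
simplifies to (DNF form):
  $c \vee y$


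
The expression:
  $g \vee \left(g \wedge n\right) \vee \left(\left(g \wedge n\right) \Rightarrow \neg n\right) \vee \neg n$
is always true.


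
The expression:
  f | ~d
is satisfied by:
  {f: True, d: False}
  {d: False, f: False}
  {d: True, f: True}


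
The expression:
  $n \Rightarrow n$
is always true.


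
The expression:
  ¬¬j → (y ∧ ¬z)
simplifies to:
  (y ∧ ¬z) ∨ ¬j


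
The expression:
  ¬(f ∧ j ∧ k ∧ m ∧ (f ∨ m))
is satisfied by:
  {k: False, m: False, j: False, f: False}
  {f: True, k: False, m: False, j: False}
  {j: True, k: False, m: False, f: False}
  {f: True, j: True, k: False, m: False}
  {m: True, f: False, k: False, j: False}
  {f: True, m: True, k: False, j: False}
  {j: True, m: True, f: False, k: False}
  {f: True, j: True, m: True, k: False}
  {k: True, j: False, m: False, f: False}
  {f: True, k: True, j: False, m: False}
  {j: True, k: True, f: False, m: False}
  {f: True, j: True, k: True, m: False}
  {m: True, k: True, j: False, f: False}
  {f: True, m: True, k: True, j: False}
  {j: True, m: True, k: True, f: False}


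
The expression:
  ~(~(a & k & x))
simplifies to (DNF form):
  a & k & x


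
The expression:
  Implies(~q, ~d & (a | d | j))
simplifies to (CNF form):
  (q | ~d) & (a | j | q) & (a | q | ~d) & (j | q | ~d)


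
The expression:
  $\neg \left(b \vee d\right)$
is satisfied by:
  {d: False, b: False}


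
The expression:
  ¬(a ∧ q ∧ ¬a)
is always true.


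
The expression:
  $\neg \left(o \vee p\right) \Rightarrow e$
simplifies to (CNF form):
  $e \vee o \vee p$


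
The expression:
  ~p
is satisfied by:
  {p: False}


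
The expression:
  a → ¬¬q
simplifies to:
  q ∨ ¬a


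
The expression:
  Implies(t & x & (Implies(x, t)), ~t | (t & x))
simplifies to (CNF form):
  True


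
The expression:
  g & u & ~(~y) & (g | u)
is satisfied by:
  {g: True, u: True, y: True}


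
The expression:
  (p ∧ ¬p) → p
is always true.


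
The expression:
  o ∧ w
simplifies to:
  o ∧ w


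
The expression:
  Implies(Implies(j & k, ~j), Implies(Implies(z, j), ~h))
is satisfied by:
  {z: True, k: True, h: False, j: False}
  {z: True, k: False, h: False, j: False}
  {k: True, j: False, z: False, h: False}
  {j: False, k: False, z: False, h: False}
  {j: True, z: True, k: True, h: False}
  {j: True, z: True, k: False, h: False}
  {j: True, k: True, z: False, h: False}
  {j: True, k: False, z: False, h: False}
  {h: True, z: True, k: True, j: False}
  {h: True, z: True, k: False, j: False}
  {j: True, h: True, z: True, k: True}
  {j: True, h: True, k: True, z: False}


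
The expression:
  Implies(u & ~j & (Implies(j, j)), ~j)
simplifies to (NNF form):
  True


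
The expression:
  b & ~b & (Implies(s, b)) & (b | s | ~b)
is never true.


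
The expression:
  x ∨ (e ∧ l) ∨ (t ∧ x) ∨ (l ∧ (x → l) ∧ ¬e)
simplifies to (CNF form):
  l ∨ x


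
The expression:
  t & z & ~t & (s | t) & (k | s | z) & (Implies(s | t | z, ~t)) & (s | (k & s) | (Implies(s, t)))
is never true.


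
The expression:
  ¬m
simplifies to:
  ¬m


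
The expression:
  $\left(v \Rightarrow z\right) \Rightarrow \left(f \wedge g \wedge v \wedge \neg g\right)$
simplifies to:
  $v \wedge \neg z$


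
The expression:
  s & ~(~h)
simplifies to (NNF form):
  h & s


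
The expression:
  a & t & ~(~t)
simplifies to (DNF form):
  a & t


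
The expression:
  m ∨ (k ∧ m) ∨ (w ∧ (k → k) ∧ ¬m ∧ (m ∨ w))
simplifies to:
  m ∨ w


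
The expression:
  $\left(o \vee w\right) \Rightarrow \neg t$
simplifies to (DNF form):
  $\left(\neg o \wedge \neg w\right) \vee \neg t$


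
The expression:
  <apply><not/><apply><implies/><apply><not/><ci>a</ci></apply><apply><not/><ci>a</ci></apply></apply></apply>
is never true.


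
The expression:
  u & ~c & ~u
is never true.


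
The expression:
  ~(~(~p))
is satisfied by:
  {p: False}


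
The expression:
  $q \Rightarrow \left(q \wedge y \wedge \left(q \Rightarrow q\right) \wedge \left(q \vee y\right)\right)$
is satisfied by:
  {y: True, q: False}
  {q: False, y: False}
  {q: True, y: True}


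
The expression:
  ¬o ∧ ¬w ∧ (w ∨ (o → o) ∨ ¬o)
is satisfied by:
  {o: False, w: False}


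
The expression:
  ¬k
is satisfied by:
  {k: False}


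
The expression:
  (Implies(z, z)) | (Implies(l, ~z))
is always true.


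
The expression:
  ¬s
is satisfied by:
  {s: False}


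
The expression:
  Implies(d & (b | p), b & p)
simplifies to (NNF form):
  ~d | (b & p) | (~b & ~p)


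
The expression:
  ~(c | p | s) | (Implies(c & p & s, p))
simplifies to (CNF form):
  True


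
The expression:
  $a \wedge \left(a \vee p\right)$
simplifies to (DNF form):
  $a$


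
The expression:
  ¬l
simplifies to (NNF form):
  ¬l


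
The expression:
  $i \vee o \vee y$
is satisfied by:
  {i: True, y: True, o: True}
  {i: True, y: True, o: False}
  {i: True, o: True, y: False}
  {i: True, o: False, y: False}
  {y: True, o: True, i: False}
  {y: True, o: False, i: False}
  {o: True, y: False, i: False}


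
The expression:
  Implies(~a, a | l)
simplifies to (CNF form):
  a | l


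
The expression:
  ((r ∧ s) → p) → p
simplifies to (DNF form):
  p ∨ (r ∧ s)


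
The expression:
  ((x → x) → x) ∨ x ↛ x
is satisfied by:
  {x: True}


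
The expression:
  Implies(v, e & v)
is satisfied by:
  {e: True, v: False}
  {v: False, e: False}
  {v: True, e: True}


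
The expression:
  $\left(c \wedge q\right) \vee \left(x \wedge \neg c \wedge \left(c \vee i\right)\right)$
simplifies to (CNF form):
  $\left(c \vee i\right) \wedge \left(c \vee x\right) \wedge \left(q \vee \neg c\right)$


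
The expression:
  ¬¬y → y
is always true.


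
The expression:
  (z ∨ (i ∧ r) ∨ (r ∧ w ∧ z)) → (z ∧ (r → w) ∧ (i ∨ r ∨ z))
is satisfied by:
  {w: True, i: False, r: False, z: False}
  {z: False, i: False, w: False, r: False}
  {z: True, w: True, i: False, r: False}
  {z: True, i: False, w: False, r: False}
  {w: True, i: True, z: False, r: False}
  {i: True, z: False, w: False, r: False}
  {z: True, i: True, w: True, r: False}
  {z: True, i: True, w: False, r: False}
  {r: True, w: True, z: False, i: False}
  {r: True, z: False, i: False, w: False}
  {r: True, w: True, z: True, i: False}
  {r: True, w: True, z: True, i: True}


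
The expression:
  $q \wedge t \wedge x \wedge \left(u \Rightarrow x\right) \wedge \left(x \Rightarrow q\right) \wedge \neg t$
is never true.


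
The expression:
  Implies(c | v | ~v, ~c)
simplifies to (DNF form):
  ~c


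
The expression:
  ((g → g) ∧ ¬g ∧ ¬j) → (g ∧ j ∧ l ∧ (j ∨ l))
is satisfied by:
  {g: True, j: True}
  {g: True, j: False}
  {j: True, g: False}


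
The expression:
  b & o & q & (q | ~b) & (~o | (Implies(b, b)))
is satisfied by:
  {o: True, b: True, q: True}


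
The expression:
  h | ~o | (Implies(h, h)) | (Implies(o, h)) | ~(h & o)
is always true.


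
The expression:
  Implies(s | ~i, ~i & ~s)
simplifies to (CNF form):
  ~s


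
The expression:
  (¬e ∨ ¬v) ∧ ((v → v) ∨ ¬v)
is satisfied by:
  {v: False, e: False}
  {e: True, v: False}
  {v: True, e: False}


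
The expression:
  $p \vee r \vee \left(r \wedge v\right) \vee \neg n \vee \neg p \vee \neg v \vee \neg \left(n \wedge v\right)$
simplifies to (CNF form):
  $\text{True}$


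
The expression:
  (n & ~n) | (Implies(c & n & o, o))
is always true.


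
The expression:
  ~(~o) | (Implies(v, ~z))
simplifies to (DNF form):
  o | ~v | ~z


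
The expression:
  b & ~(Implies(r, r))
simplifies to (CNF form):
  False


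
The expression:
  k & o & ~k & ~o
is never true.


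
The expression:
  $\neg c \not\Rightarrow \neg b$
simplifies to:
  $b \wedge \neg c$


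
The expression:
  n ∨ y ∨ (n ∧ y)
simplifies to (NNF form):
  n ∨ y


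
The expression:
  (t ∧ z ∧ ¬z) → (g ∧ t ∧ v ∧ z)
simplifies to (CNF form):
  True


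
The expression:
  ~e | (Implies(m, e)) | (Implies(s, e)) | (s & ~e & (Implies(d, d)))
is always true.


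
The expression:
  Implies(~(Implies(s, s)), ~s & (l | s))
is always true.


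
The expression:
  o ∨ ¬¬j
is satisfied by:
  {o: True, j: True}
  {o: True, j: False}
  {j: True, o: False}


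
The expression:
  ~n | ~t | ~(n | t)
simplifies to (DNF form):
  ~n | ~t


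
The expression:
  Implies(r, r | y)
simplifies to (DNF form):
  True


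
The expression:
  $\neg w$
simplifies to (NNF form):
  $\neg w$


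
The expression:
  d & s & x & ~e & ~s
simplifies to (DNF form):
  False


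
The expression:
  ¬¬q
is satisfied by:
  {q: True}


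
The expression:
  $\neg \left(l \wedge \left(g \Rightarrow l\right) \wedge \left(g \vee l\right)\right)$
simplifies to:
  $\neg l$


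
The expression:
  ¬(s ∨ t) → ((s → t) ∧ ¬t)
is always true.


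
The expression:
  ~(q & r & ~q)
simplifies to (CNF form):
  True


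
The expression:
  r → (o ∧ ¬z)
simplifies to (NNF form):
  (o ∧ ¬z) ∨ ¬r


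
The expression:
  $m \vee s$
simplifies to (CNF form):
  $m \vee s$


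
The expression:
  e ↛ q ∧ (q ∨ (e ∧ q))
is never true.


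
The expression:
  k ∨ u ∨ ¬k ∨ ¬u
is always true.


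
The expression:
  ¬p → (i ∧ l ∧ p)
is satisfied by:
  {p: True}


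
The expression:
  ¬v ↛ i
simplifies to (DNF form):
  i ∨ ¬v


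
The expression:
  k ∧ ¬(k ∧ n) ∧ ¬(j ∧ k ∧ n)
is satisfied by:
  {k: True, n: False}


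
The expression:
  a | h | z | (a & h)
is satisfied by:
  {a: True, z: True, h: True}
  {a: True, z: True, h: False}
  {a: True, h: True, z: False}
  {a: True, h: False, z: False}
  {z: True, h: True, a: False}
  {z: True, h: False, a: False}
  {h: True, z: False, a: False}


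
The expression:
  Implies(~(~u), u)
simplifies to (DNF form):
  True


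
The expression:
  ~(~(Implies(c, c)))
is always true.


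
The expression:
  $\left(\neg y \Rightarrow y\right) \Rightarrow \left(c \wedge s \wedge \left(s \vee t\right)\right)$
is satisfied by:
  {c: True, s: True, y: False}
  {c: True, s: False, y: False}
  {s: True, c: False, y: False}
  {c: False, s: False, y: False}
  {y: True, c: True, s: True}


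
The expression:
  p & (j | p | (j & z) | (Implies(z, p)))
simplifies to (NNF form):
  p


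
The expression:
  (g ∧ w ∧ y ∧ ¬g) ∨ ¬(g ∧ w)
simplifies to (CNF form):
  ¬g ∨ ¬w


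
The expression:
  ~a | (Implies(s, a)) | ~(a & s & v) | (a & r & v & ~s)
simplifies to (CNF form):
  True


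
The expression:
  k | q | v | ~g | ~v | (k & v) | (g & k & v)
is always true.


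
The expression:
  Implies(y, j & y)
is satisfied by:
  {j: True, y: False}
  {y: False, j: False}
  {y: True, j: True}


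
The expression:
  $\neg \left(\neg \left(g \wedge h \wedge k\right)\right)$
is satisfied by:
  {h: True, g: True, k: True}


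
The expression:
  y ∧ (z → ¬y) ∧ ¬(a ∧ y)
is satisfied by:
  {y: True, z: False, a: False}


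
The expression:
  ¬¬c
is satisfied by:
  {c: True}


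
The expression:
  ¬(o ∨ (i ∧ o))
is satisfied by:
  {o: False}


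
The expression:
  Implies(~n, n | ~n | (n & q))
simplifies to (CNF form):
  True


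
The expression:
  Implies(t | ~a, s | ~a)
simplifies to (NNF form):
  s | ~a | ~t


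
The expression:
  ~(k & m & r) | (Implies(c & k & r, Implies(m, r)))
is always true.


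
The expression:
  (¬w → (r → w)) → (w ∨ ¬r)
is always true.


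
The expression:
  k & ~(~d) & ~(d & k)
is never true.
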